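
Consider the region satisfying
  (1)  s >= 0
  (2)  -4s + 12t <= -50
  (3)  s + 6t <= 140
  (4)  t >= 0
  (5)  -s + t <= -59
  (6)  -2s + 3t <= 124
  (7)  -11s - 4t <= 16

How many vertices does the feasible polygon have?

Intersecting each pair of boundary lines and keeping only the points that satisfy every inequality leaves:
  (140, 0)
  (494/7, 81/7)
  (59, 0)

3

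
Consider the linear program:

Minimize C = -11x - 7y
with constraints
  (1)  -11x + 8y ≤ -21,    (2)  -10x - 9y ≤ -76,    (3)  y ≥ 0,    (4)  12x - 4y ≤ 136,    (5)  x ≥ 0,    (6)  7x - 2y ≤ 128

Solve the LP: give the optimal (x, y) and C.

Vertices and C = -11x - 7y:
  (797/179, 626/179) → C = -13149/179
  (251/13, 311/13) → C = -4938/13
  (38/5, 0) → C = -418/5
  (34/3, 0) → C = -374/3

x = 251/13, y = 311/13, minimum C = -4938/13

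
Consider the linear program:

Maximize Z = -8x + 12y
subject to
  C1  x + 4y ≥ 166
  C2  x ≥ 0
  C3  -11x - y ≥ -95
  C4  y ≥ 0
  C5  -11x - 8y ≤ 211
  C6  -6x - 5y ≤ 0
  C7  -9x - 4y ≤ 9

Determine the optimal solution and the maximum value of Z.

x = 0, y = 95, maximum Z = 1140

Feasible corners and Z = -8x + 12y:
  (0, 83/2) → Z = 498
  (214/43, 1731/43) → Z = 19060/43
  (0, 95) → Z = 1140

At the optimal vertex, x = 0 and -11x - y = -95.
Solving simultaneously gives x = 0, y = 95.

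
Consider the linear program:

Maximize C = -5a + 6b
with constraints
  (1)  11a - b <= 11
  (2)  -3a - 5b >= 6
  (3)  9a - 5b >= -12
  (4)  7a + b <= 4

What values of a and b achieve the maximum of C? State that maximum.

Feasible corners and C = -5a + 6b:
  (5/6, -11/6) → C = -91/6
  (-3/2, -3/10) → C = 57/10
  (13/16, -27/16) → C = -227/16
The feasible region is unbounded (it extends along (-1, -11), (-5, -9)), but C strictly decreases along every unbounded feasible direction, so there is no improving ray and the maximum is attained at a vertex.

The binding constraints are -3a - 5b = 6 and 9a - 5b = -12.
Solving simultaneously gives a = -3/2, b = -3/10.

a = -3/2, b = -3/10, maximum C = 57/10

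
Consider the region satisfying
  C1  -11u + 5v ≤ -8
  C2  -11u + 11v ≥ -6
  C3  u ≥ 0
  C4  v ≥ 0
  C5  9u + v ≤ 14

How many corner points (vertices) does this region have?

3

The feasible vertices (each the meet of two boundaries and inside every other half-plane) are:
  (29/33, 1/3)
  (39/28, 41/28)
  (16/11, 10/11)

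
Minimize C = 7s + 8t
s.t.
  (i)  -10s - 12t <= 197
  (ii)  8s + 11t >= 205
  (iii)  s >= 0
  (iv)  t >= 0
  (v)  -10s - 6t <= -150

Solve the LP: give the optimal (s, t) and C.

s = 210/31, t = 425/31, minimum C = 4870/31

Vertices and C = 7s + 8t:
  (205/8, 0) → C = 1435/8
  (210/31, 425/31) → C = 4870/31
  (0, 25) → C = 200
The feasible region is unbounded (it extends along (0, 1), (1, 0)), but C strictly increases along every unbounded feasible direction, so there is no improving ray and the minimum is attained at a vertex.

The optimum lies where 8s + 11t = 205 and -10s - 6t = -150.
Solving simultaneously gives s = 210/31, t = 425/31.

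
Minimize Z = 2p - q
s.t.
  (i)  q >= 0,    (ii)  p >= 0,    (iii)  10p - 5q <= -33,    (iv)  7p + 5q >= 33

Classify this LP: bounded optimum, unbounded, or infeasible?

From the feasible point (0, 33/5), moving in the direction (0, 1) keeps every constraint satisfied while Z decreases without bound.

unbounded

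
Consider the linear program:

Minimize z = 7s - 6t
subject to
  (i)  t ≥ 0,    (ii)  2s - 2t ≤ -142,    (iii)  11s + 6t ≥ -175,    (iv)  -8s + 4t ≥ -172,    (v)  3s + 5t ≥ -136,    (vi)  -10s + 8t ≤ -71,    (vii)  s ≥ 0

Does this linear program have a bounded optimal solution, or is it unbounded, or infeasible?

infeasible

The boundaries t = 0 and -8s + 4t = -172 meet at (43/2, 0), but that point violates 2s - 2t ≤ -142. Every candidate vertex is excluded by some other constraint, so the feasible region is empty.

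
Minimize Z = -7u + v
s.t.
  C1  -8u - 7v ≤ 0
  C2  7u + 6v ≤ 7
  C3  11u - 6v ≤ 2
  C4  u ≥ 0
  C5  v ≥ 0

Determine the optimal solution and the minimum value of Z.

u = 1/2, v = 7/12, minimum Z = -35/12

Feasible corners and Z = -7u + v:
  (0, 0) → Z = 0
  (1/2, 7/12) → Z = -35/12
  (0, 7/6) → Z = 7/6
  (2/11, 0) → Z = -14/11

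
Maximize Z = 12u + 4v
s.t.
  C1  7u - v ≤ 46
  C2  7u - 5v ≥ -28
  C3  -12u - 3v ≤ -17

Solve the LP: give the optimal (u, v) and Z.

u = 129/14, v = 37/2, maximum Z = 1292/7

Extreme points and Z = 12u + 4v:
  (129/14, 37/2) → Z = 1292/7
  (155/33, -433/33) → Z = 128/33
  (1/81, 455/81) → Z = 1832/81

The optimum lies where 7u - v = 46 and 7u - 5v = -28.
Solving simultaneously gives u = 129/14, v = 37/2.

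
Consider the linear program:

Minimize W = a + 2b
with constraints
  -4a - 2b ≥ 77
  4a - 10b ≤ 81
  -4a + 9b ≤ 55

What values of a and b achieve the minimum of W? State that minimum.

a = -1279/4, b = -136, minimum W = -2367/4

At the optimal vertex, 4a - 10b = 81 and -4a + 9b = 55.
Solving simultaneously gives a = -1279/4, b = -136.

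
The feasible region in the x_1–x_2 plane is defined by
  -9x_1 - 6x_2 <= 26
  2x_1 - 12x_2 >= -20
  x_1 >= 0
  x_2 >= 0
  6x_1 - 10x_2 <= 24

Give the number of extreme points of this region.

4

The feasible vertices (each the meet of two boundaries and inside every other half-plane) are:
  (0, 5/3)
  (122/13, 42/13)
  (0, 0)
  (4, 0)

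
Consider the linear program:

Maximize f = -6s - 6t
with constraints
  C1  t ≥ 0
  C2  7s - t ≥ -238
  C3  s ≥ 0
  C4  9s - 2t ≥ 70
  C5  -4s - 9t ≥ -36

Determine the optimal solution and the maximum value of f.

s = 70/9, t = 0, maximum f = -140/3

Corner points and f = -6s - 6t:
  (70/9, 0) → f = -140/3
  (9, 0) → f = -54
  (702/89, 44/89) → f = -4476/89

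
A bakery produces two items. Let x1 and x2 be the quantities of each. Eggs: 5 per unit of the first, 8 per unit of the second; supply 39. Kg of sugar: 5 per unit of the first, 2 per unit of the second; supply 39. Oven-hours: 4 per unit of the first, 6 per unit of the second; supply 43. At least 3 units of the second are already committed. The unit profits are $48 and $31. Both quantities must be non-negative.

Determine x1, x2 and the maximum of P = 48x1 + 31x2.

x1 = 3, x2 = 3, maximum P = 237

The binding constraints are 5x1 + 8x2 = 39 and x2 = 3.
Solving simultaneously gives x1 = 3, x2 = 3.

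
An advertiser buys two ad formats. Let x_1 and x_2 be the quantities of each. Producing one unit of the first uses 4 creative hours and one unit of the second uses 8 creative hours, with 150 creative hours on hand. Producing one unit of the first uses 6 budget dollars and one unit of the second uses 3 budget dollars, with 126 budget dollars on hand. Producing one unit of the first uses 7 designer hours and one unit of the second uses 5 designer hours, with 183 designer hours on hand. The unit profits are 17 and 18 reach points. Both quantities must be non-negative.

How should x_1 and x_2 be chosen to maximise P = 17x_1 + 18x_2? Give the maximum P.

Corner points and P = 17x_1 + 18x_2:
  (0, 0) → P = 0
  (0, 75/4) → P = 675/2
  (21, 0) → P = 357
  (31/2, 11) → P = 923/2

The binding constraints are 4x_1 + 8x_2 = 150 and 6x_1 + 3x_2 = 126.
Solving simultaneously gives x_1 = 31/2, x_2 = 11.

x_1 = 31/2, x_2 = 11, maximum P = 923/2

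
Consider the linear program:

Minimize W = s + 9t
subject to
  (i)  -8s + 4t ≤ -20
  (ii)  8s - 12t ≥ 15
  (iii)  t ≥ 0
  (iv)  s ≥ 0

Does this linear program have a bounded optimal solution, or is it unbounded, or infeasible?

bounded optimum

Feasible corners and W = s + 9t:
  (45/16, 5/8) → W = 135/16
  (5/2, 0) → W = 5/2
The feasible region has finitely many vertices and no improving ray; the minimum is 5/2 at (5/2, 0).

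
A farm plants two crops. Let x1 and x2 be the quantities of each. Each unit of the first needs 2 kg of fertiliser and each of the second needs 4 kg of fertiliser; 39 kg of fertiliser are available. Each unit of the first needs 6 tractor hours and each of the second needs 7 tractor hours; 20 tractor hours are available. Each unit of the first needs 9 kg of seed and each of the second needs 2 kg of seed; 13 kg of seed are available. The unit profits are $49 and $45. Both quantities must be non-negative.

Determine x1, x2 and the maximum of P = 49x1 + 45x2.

x1 = 1, x2 = 2, maximum P = 139

Extreme points and P = 49x1 + 45x2:
  (0, 0) → P = 0
  (0, 20/7) → P = 900/7
  (13/9, 0) → P = 637/9
  (1, 2) → P = 139

The optimum lies where 6x1 + 7x2 = 20 and 9x1 + 2x2 = 13.
Solving simultaneously gives x1 = 1, x2 = 2.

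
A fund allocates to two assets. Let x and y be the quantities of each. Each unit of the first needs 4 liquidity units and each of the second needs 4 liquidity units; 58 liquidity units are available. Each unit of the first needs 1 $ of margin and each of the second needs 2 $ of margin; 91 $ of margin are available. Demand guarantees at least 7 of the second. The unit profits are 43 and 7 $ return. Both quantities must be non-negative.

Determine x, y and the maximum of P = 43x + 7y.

x = 15/2, y = 7, maximum P = 743/2

Corner points and P = 43x + 7y:
  (0, 29/2) → P = 203/2
  (0, 7) → P = 49
  (15/2, 7) → P = 743/2

The optimum lies where 4x + 4y = 58 and y = 7.
Solving simultaneously gives x = 15/2, y = 7.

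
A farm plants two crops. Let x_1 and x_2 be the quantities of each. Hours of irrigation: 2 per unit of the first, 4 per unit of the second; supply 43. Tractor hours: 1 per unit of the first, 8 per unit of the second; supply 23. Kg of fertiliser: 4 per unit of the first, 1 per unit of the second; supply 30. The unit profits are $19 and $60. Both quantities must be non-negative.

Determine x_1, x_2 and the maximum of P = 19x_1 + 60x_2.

Vertices and P = 19x_1 + 60x_2:
  (0, 0) → P = 0
  (0, 23/8) → P = 345/2
  (15/2, 0) → P = 285/2
  (7, 2) → P = 253

At the optimal vertex, x_1 + 8x_2 = 23 and 4x_1 + x_2 = 30.
Solving simultaneously gives x_1 = 7, x_2 = 2.

x_1 = 7, x_2 = 2, maximum P = 253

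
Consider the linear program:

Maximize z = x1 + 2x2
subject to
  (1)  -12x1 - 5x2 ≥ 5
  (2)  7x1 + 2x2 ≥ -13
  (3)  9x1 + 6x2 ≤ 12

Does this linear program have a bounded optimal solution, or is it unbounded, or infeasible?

Extreme points and z = x1 + 2x2:
  (-10/3, 7) → z = 32/3
  (-17/4, 67/8) → z = 25/2
The feasible region has finitely many vertices and no improving ray; the maximum is 25/2 at (-17/4, 67/8).

bounded optimum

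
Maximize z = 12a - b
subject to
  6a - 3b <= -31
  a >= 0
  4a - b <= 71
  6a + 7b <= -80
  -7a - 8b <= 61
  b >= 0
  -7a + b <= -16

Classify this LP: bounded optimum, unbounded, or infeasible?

infeasible

The boundaries 6a - 3b = -31 and 4a - b = 71 meet at (122/3, 275/3), but that point violates 6a + 7b ≤ -80. Every candidate vertex is excluded by some other constraint, so the feasible region is empty.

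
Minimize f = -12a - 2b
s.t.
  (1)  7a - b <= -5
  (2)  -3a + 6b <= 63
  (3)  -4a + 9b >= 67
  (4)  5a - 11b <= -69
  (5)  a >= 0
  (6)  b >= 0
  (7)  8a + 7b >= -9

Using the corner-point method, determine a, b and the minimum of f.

Feasible corners and f = -12a - 2b:
  (11/13, 142/13) → f = -32
  (22/59, 449/59) → f = -1162/59
  (0, 21/2) → f = -21
  (0, 67/9) → f = -134/9

a = 11/13, b = 142/13, minimum f = -32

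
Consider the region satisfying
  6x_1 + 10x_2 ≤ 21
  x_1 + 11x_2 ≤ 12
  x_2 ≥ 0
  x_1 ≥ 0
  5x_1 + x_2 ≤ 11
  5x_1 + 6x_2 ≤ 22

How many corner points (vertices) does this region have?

Of the 15 pairwise boundary intersections, those satisfying every inequality are:
  (111/56, 51/56)
  (89/44, 39/44)
  (0, 12/11)
  (0, 0)
  (11/5, 0)

5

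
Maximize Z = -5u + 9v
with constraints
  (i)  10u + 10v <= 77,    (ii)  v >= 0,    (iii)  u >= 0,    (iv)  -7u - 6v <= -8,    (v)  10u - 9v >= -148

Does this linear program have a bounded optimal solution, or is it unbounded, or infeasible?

Corner points and Z = -5u + 9v:
  (77/10, 0) → Z = -77/2
  (0, 77/10) → Z = 693/10
  (8/7, 0) → Z = -40/7
  (0, 4/3) → Z = 12
The feasible region has finitely many vertices and no improving ray; the maximum is 693/10 at (0, 77/10).

bounded optimum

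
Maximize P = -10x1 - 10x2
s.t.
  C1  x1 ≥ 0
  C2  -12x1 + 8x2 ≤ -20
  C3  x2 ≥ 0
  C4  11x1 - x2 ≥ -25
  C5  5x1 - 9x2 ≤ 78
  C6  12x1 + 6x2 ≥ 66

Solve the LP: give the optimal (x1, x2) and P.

Feasible corners and P = -10x1 - 10x2:
  (27/7, 23/7) → P = -500/7
  (78/5, 0) → P = -156
  (11/2, 0) → P = -55
The feasible region is unbounded (it extends along (2, 3), (9, 5)), but P strictly decreases along every unbounded feasible direction, so there is no improving ray and the maximum is attained at a vertex.

The binding constraints are x2 = 0 and 12x1 + 6x2 = 66.
Solving simultaneously gives x1 = 11/2, x2 = 0.

x1 = 11/2, x2 = 0, maximum P = -55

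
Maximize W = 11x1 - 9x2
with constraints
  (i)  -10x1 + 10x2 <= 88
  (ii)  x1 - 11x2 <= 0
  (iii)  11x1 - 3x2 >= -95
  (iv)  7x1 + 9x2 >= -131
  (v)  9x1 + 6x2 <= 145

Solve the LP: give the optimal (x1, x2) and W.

x1 = 319/21, x2 = 29/21, maximum W = 464/3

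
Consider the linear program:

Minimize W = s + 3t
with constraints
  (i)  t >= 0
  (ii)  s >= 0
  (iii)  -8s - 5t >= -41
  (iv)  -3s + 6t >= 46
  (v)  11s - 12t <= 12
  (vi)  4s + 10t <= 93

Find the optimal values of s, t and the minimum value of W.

s = 0, t = 23/3, minimum W = 23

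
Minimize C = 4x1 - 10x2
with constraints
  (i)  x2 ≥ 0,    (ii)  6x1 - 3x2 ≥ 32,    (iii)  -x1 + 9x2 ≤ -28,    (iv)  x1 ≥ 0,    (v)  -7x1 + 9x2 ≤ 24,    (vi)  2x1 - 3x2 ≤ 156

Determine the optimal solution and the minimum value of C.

Vertices and C = 4x1 - 10x2:
  (28, 0) → C = 112
  (78, 0) → C = 312
  (88, 20/3) → C = 856/3

The optimum lies where x2 = 0 and -x1 + 9x2 = -28.
Solving simultaneously gives x1 = 28, x2 = 0.

x1 = 28, x2 = 0, minimum C = 112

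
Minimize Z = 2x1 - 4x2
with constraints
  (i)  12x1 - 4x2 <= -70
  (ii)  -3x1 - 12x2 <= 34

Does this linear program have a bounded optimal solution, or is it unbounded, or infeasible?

From the feasible point (-244/39, -33/26), moving in the direction (-12, 3) keeps every constraint satisfied while Z decreases without bound.

unbounded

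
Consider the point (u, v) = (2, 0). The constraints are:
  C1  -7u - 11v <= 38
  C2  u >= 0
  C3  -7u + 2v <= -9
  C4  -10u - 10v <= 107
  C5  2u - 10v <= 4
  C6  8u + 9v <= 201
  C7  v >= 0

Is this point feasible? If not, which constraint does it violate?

feasible

C1: -14 ≤ 38 ✓
C2: 2 ≥ 0 ✓
C3: -14 ≤ -9 ✓
C4: -20 ≤ 107 ✓
C5: 4 ≤ 4 ✓
C6: 16 ≤ 201 ✓
C7: 0 ≥ 0 ✓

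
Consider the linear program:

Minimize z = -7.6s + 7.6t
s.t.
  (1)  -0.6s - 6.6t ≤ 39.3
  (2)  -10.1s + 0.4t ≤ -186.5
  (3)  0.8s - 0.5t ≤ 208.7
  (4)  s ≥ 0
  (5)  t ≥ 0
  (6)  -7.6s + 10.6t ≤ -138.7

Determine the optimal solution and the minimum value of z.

Vertices and z = -7.6s + 7.6t:
  (1865/101, 0) → z = -14174/101
  (96071/5201, 1653/10402) → z = -3619291/26005
  (2087/8, 0) → z = -39653/20
  (71429/156, 12293/39) → z = -140961/130

At the optimal vertex, 0.8s - 0.5t = 208.7 and t = 0.
Solving simultaneously gives s = 2087/8, t = 0.

s = 260.875, t = 0, minimum z = -1982.65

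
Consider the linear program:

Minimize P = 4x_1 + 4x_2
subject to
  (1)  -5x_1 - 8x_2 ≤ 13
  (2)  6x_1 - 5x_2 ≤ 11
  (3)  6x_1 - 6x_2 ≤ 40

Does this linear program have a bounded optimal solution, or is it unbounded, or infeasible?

unbounded

From the feasible point (23/73, -133/73), moving in the direction (-8, 5) keeps every constraint satisfied while P decreases without bound.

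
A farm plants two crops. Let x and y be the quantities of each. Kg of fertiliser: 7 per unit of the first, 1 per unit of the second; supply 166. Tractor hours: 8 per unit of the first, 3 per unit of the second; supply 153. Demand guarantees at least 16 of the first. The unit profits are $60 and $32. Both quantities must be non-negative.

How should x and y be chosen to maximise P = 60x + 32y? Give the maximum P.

Corner points and P = 60x + 32y:
  (153/8, 0) → P = 2295/2
  (16, 0) → P = 960
  (16, 25/3) → P = 3680/3

At the optimal vertex, 8x + 3y = 153 and x = 16.
Solving simultaneously gives x = 16, y = 25/3.

x = 16, y = 25/3, maximum P = 3680/3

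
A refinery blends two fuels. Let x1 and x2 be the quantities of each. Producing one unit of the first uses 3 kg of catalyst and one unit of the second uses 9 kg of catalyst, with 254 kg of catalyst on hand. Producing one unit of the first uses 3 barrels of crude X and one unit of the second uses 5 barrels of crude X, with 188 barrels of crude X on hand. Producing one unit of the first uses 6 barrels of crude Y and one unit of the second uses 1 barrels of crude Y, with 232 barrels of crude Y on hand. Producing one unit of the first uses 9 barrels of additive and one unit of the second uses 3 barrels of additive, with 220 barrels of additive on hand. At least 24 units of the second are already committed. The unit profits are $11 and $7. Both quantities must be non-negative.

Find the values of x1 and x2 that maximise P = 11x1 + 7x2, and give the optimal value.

x1 = 38/3, x2 = 24, maximum P = 922/3

The optimum lies where 3x1 + 9x2 = 254 and x2 = 24.
Solving simultaneously gives x1 = 38/3, x2 = 24.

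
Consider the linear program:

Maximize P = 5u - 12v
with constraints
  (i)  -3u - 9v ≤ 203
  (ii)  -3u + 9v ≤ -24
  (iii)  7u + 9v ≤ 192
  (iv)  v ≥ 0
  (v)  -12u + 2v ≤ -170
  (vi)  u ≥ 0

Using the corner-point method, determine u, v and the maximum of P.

Corner points and P = 5u - 12v:
  (108/5, 68/15) → P = 268/5
  (247/17, 37/17) → P = 791/17
  (192/7, 0) → P = 960/7
  (85/6, 0) → P = 425/6

The optimum lies where 7u + 9v = 192 and v = 0.
Solving simultaneously gives u = 192/7, v = 0.

u = 192/7, v = 0, maximum P = 960/7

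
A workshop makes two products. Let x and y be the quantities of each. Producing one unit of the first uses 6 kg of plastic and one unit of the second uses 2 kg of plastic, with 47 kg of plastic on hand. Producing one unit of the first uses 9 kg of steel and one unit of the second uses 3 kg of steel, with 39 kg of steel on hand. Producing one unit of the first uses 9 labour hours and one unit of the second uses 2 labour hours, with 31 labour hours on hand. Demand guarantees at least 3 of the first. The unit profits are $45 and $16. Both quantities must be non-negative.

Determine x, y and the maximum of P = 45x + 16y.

x = 3, y = 2, maximum P = 167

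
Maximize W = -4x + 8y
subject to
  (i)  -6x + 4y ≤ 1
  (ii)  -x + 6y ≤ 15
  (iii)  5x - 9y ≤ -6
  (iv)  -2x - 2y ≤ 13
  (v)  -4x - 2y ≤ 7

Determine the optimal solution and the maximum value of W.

x = 27/16, y = 89/32, maximum W = 31/2

Extreme points and W = -4x + 8y:
  (27/16, 89/32) → W = 31/2
  (15/34, 31/34) → W = 94/17
  (33/7, 23/7) → W = 52/7

The optimum lies where -6x + 4y = 1 and -x + 6y = 15.
Solving simultaneously gives x = 27/16, y = 89/32.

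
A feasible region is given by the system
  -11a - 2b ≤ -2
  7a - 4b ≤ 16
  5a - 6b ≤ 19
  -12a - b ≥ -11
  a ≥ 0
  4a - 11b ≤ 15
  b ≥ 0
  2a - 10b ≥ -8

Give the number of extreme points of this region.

4

The feasible vertices (each the meet of two boundaries and inside every other half-plane) are:
  (2/11, 0)
  (2/57, 46/57)
  (11/12, 0)
  (51/61, 59/61)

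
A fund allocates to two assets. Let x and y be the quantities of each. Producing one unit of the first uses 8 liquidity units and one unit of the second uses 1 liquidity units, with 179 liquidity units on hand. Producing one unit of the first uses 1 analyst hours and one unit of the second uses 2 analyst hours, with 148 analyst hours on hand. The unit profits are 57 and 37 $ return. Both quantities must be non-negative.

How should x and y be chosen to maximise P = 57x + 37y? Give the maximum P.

x = 14, y = 67, maximum P = 3277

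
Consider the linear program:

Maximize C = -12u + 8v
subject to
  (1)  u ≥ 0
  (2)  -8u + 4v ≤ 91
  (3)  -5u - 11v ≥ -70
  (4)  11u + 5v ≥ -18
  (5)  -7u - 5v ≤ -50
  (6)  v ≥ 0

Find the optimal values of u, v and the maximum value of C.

u = 50/13, v = 60/13, maximum C = -120/13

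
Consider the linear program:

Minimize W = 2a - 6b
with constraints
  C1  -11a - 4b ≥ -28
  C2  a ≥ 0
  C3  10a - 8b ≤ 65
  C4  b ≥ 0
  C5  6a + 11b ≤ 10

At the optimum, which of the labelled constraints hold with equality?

Extreme points and W = 2a - 6b:
  (0, 0) → W = 0
  (0, 10/11) → W = -60/11
  (5/3, 0) → W = 10/3

The minimum is at (0, 10/11). Substituting into each constraint, equality holds for C2 and C5; the remaining constraints have slack.

C2 and C5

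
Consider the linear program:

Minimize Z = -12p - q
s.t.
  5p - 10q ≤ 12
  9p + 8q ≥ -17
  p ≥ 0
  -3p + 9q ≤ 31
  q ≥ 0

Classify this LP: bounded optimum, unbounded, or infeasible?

bounded optimum

Extreme points and Z = -12p - q:
  (418/15, 191/15) → Z = -5207/15
  (12/5, 0) → Z = -144/5
  (0, 31/9) → Z = -31/9
  (0, 0) → Z = 0
The feasible region has finitely many vertices and no improving ray; the minimum is -5207/15 at (418/15, 191/15).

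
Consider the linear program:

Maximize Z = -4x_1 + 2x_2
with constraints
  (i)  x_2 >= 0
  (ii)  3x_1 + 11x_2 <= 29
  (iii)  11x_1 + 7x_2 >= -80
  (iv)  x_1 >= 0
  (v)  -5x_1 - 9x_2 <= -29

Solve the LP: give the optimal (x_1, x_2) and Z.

Feasible corners and Z = -4x_1 + 2x_2:
  (29/3, 0) → Z = -116/3
  (29/5, 0) → Z = -116/5
  (29/14, 29/14) → Z = -29/7

The optimum lies where 3x_1 + 11x_2 = 29 and -5x_1 - 9x_2 = -29.
Solving simultaneously gives x_1 = 29/14, x_2 = 29/14.

x_1 = 29/14, x_2 = 29/14, maximum Z = -29/7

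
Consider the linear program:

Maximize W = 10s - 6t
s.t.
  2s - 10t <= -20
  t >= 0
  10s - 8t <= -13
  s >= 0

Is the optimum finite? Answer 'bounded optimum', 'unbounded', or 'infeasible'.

From the feasible point (5/14, 29/14), moving in the direction (8, 10) keeps every constraint satisfied while W increases without bound.

unbounded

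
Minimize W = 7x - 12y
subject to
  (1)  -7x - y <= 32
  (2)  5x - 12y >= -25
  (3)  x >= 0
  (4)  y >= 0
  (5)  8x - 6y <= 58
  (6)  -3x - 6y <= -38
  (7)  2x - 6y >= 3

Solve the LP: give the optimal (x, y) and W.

x = 41/5, y = 67/30, minimum W = 153/5

Corner points and W = 7x - 12y:
  (96/11, 65/33) → W = 412/11
  (55/6, 23/9) → W = 67/2
  (41/5, 67/30) → W = 153/5

The binding constraints are -3x - 6y = -38 and 2x - 6y = 3.
Solving simultaneously gives x = 41/5, y = 67/30.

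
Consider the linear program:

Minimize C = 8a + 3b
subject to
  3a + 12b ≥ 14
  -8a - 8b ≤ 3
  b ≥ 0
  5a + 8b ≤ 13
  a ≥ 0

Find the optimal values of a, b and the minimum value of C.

Extreme points and C = 8a + 3b:
  (11/9, 31/36) → C = 445/36
  (0, 7/6) → C = 7/2
  (0, 13/8) → C = 39/8

The binding constraints are 3a + 12b = 14 and a = 0.
Solving simultaneously gives a = 0, b = 7/6.

a = 0, b = 7/6, minimum C = 7/2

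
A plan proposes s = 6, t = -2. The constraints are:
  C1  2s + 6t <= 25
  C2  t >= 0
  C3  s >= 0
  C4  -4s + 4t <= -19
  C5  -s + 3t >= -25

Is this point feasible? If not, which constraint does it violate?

Constraint C2: t = -2, which is not ≥ 0. All other constraints are satisfied.

not feasible — violates C2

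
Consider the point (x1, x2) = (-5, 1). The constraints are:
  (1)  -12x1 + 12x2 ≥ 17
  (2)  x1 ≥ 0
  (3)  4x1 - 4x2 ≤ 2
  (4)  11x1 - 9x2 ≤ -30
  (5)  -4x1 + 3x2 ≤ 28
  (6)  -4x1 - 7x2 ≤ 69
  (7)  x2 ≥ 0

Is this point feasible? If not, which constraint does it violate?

not feasible — violates (2)

Constraint (2): x1 = -5, which is not ≥ 0. All other constraints are satisfied.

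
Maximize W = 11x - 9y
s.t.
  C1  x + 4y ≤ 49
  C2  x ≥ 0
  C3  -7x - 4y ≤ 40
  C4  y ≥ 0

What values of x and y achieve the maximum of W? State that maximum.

x = 49, y = 0, maximum W = 539

Corner points and W = 11x - 9y:
  (0, 49/4) → W = -441/4
  (49, 0) → W = 539
  (0, 0) → W = 0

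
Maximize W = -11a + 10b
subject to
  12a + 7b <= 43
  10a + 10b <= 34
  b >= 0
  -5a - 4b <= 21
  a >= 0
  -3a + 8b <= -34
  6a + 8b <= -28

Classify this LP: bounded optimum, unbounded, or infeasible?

infeasible

The boundaries 12a + 7b = 43 and -5a - 4b = 21 meet at (319/13, -467/13), but that point violates b ≥ 0. Every candidate vertex is excluded by some other constraint, so the feasible region is empty.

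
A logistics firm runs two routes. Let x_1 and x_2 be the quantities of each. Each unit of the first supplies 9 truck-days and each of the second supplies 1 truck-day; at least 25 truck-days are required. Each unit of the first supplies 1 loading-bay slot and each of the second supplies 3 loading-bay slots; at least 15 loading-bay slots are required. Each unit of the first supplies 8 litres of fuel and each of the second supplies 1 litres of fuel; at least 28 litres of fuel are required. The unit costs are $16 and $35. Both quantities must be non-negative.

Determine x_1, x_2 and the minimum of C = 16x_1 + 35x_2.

Vertices and C = 16x_1 + 35x_2:
  (0, 28) → C = 980
  (15, 0) → C = 240
  (3, 4) → C = 188
The feasible region is unbounded (it extends along (0, 1), (1, 0)), but C strictly increases along every unbounded feasible direction, so there is no improving ray and the minimum is attained at a vertex.

x_1 = 3, x_2 = 4, minimum C = 188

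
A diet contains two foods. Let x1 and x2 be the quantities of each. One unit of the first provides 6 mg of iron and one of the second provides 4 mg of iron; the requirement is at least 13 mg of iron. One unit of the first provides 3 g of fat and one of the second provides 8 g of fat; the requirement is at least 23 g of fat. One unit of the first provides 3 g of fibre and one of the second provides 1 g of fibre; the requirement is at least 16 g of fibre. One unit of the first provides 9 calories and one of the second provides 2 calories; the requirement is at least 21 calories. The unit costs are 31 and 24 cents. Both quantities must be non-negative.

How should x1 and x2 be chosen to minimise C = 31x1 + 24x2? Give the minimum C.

The feasible region is unbounded (it extends along (0, 1), (1, 0)), but C strictly increases along every unbounded feasible direction, so there is no improving ray and the minimum is attained at a vertex.

x1 = 5, x2 = 1, minimum C = 179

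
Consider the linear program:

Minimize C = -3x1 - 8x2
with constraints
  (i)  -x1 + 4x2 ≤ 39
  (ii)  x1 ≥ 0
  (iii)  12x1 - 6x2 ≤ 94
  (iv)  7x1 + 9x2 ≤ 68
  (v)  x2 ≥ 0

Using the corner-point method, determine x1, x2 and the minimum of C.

x1 = 0, x2 = 68/9, minimum C = -544/9

Corner points and C = -3x1 - 8x2:
  (0, 68/9) → C = -544/9
  (0, 0) → C = 0
  (209/25, 79/75) → C = -2513/75
  (47/6, 0) → C = -47/2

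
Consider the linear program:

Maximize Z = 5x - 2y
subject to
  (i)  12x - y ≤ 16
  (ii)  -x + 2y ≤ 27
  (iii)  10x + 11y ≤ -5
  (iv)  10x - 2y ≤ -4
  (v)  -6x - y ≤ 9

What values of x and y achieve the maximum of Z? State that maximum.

Feasible corners and Z = 5x - 2y:
  (-27/65, -1/13) → Z = -25/13
  (-47/28, 15/14) → Z = -295/28
  (-1, -3) → Z = 1

The optimum lies where 10x - 2y = -4 and -6x - y = 9.
Solving simultaneously gives x = -1, y = -3.

x = -1, y = -3, maximum Z = 1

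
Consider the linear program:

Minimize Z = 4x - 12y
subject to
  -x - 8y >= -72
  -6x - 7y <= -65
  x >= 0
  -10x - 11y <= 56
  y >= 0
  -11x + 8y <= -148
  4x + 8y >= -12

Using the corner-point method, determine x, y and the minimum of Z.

x = 55/3, y = 161/24, minimum Z = -43/6

Extreme points and Z = 4x - 12y:
  (72, 0) → Z = 288
  (55/3, 161/24) → Z = -43/6
  (148/11, 0) → Z = 592/11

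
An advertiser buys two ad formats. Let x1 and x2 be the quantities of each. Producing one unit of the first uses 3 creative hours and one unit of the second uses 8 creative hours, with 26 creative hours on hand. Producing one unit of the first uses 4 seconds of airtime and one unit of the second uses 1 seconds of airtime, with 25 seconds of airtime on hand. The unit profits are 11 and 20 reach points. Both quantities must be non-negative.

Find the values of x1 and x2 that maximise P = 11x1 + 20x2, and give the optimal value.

Corner points and P = 11x1 + 20x2:
  (0, 0) → P = 0
  (0, 13/4) → P = 65
  (25/4, 0) → P = 275/4
  (6, 1) → P = 86

x1 = 6, x2 = 1, maximum P = 86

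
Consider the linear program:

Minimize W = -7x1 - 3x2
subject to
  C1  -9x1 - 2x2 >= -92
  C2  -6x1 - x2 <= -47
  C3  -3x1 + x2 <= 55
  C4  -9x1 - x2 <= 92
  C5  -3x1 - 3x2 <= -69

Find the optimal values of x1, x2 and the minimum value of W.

Feasible corners and W = -7x1 - 3x2:
  (2/3, 43) → W = -401/3
  (46/7, 115/7) → W = -667/7
  (24/5, 91/5) → W = -441/5

The optimum lies where -9x1 - 2x2 = -92 and -6x1 - x2 = -47.
Solving simultaneously gives x1 = 2/3, x2 = 43.

x1 = 2/3, x2 = 43, minimum W = -401/3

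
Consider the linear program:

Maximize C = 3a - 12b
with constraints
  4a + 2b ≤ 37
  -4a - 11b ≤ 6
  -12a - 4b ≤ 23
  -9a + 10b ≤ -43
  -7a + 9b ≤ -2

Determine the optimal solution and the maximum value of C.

Feasible corners and C = 3a - 12b:
  (419/36, -43/9) → C = 369/4
  (228/29, 161/58) → C = -282/29
  (413/139, -226/139) → C = 3951/139

The optimum lies where 4a + 2b = 37 and -4a - 11b = 6.
Solving simultaneously gives a = 419/36, b = -43/9.

a = 419/36, b = -43/9, maximum C = 369/4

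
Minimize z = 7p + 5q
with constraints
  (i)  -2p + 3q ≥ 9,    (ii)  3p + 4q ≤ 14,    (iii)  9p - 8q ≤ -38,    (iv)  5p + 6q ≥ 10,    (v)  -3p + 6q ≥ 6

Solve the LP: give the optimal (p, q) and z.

Extreme points and z = 7p + 5q:
  (-2/3, 4) → z = 46/3
  (-22, 20) → z = -54
  (-74/47, 140/47) → z = 182/47

The optimum lies where 3p + 4q = 14 and 5p + 6q = 10.
Solving simultaneously gives p = -22, q = 20.

p = -22, q = 20, minimum z = -54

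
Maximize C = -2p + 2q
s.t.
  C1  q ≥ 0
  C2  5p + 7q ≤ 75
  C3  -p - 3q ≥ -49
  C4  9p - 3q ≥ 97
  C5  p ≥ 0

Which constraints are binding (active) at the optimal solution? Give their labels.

C2 and C4

Extreme points and C = -2p + 2q:
  (15, 0) → C = -30
  (97/9, 0) → C = -194/9
  (452/39, 95/39) → C = -238/13

The maximum is at (452/39, 95/39). Substituting into each constraint, equality holds for C2 and C4; the remaining constraints have slack.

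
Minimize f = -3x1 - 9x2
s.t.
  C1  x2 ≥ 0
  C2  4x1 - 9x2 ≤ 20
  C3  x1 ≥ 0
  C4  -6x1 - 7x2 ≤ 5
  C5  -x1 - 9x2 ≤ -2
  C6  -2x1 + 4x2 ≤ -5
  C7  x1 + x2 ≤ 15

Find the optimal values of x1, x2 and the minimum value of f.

x1 = 65/6, x2 = 25/6, minimum f = -70

Vertices and f = -3x1 - 9x2:
  (5, 0) → f = -15
  (5/2, 0) → f = -15/2
  (155/13, 40/13) → f = -825/13
  (65/6, 25/6) → f = -70

The optimum lies where -2x1 + 4x2 = -5 and x1 + x2 = 15.
Solving simultaneously gives x1 = 65/6, x2 = 25/6.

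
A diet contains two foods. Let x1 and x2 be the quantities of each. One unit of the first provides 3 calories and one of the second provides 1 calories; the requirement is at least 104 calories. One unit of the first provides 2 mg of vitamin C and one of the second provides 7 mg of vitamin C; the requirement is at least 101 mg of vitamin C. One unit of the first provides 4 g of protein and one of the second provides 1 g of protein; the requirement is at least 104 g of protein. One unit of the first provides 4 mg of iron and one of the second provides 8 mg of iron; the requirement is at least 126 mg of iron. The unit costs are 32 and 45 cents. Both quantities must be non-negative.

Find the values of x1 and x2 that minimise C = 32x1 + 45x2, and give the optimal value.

The feasible region is unbounded (it extends along (0, 1), (1, 0)), but C strictly increases along every unbounded feasible direction, so there is no improving ray and the minimum is attained at a vertex.

The binding constraints are 3x1 + x2 = 104 and 2x1 + 7x2 = 101.
Solving simultaneously gives x1 = 33, x2 = 5.

x1 = 33, x2 = 5, minimum C = 1281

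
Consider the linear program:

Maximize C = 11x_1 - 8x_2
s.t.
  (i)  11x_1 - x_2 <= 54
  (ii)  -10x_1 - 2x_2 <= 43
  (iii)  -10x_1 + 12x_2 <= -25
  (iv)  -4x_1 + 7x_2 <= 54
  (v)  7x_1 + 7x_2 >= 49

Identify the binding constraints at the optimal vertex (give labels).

Extreme points and C = 11x_1 - 8x_2:
  (623/122, 265/122) → C = 4733/122
  (61/12, 23/12) → C = 487/12
  (109/22, 45/22) → C = 839/22

The maximum is at (61/12, 23/12). Substituting into each constraint, equality holds for (i) and (v); the remaining constraints have slack.

(i) and (v)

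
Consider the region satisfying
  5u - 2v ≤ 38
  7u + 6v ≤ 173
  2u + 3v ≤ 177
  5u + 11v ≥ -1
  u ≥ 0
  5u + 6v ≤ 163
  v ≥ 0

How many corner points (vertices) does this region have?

5

Intersecting each pair of boundary lines and keeping only the points that satisfy every inequality leaves:
  (287/22, 599/44)
  (38/5, 0)
  (5, 23)
  (0, 163/6)
  (0, 0)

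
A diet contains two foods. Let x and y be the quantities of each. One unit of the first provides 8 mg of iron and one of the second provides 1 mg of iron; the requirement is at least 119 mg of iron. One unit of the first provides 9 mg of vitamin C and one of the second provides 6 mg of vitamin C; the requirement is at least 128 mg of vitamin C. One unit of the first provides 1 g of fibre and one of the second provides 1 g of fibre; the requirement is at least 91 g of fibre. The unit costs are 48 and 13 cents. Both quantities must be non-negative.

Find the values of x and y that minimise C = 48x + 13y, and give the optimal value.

x = 4, y = 87, minimum C = 1323

Vertices and C = 48x + 13y:
  (0, 119) → C = 1547
  (91, 0) → C = 4368
  (4, 87) → C = 1323
The feasible region is unbounded (it extends along (0, 1), (1, 0)), but C strictly increases along every unbounded feasible direction, so there is no improving ray and the minimum is attained at a vertex.

The optimum lies where 8x + y = 119 and x + y = 91.
Solving simultaneously gives x = 4, y = 87.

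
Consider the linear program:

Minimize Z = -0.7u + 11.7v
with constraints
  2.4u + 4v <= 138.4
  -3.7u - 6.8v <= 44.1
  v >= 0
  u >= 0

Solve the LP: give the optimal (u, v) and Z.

Feasible corners and Z = -0.7u + 11.7v:
  (173/3, 0) → Z = -1211/30
  (0, 173/5) → Z = 20241/50
  (0, 0) → Z = 0

The optimum lies where 2.4u + 4v = 138.4 and v = 0.
Solving simultaneously gives u = 173/3, v = 0.

u = 173/3, v = 0, minimum Z = -1211/30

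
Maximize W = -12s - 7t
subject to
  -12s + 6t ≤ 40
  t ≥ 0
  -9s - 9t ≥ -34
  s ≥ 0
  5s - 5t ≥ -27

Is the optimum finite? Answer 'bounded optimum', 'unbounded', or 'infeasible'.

bounded optimum

Feasible corners and W = -12s - 7t:
  (34/9, 0) → W = -136/3
  (0, 0) → W = 0
  (0, 34/9) → W = -238/9
The feasible region has finitely many vertices and no improving ray; the maximum is 0 at (0, 0).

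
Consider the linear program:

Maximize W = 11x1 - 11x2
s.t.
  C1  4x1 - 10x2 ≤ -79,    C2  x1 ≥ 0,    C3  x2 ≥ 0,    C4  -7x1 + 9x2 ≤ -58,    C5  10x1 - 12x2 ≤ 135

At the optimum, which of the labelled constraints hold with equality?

Vertices and W = 11x1 - 11x2:
  (1291/34, 785/34) → W = 2783/17
  (1149/26, 665/26) → W = 2662/13
  (173/2, 365/6) → W = 847/3

The maximum is at (173/2, 365/6). Substituting into each constraint, equality holds for C4 and C5; the remaining constraints have slack.

C4 and C5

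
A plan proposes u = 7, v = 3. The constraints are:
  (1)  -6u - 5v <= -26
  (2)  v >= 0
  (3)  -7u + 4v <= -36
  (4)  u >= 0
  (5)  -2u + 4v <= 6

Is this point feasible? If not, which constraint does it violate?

feasible

(1): -57 ≤ -26 ✓
(2): 3 ≥ 0 ✓
(3): -37 ≤ -36 ✓
(4): 7 ≥ 0 ✓
(5): -2 ≤ 6 ✓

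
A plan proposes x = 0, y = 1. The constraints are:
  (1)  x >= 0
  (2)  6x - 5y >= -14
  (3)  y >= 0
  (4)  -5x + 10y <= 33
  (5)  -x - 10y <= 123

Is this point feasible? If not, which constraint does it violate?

(1): 0 ≥ 0 ✓
(2): -5 ≥ -14 ✓
(3): 1 ≥ 0 ✓
(4): 10 ≤ 33 ✓
(5): -10 ≤ 123 ✓

feasible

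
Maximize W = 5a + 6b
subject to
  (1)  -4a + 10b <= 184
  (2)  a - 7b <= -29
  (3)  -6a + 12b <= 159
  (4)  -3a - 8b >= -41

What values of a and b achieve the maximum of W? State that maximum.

a = 55/29, b = 128/29, maximum W = 1043/29

Extreme points and W = 5a + 6b:
  (-51/2, 1/2) → W = -249/2
  (55/29, 128/29) → W = 1043/29
  (-65/7, 241/28) → W = 73/14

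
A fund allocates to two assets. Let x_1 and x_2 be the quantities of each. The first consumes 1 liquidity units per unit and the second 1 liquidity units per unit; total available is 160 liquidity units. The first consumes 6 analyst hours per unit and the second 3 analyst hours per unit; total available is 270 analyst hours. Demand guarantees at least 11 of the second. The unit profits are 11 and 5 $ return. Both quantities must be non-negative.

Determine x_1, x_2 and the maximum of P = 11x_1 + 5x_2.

x_1 = 79/2, x_2 = 11, maximum P = 979/2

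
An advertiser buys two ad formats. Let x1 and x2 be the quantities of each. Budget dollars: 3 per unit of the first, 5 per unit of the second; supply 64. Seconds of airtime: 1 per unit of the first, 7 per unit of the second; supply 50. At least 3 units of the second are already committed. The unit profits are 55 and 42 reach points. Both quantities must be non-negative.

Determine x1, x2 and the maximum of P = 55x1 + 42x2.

x1 = 49/3, x2 = 3, maximum P = 3073/3

Vertices and P = 55x1 + 42x2:
  (0, 50/7) → P = 300
  (0, 3) → P = 126
  (99/8, 43/8) → P = 7251/8
  (49/3, 3) → P = 3073/3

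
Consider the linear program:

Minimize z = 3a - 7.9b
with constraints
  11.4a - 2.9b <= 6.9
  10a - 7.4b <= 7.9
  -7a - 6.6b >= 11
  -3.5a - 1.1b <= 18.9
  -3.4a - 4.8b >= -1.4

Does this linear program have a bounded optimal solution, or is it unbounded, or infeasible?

bounded optimum

Feasible corners and z = 3a - 7.9b:
  (-77/310, -87/62) → z = 6411/620
  (-13117/3690, -4333/738) → z = 52721/1476
  (-517/93, 1180/279) → z = -13975/279
  (-4613/653, 3458/653) → z = -205786/3265
The feasible region has finitely many vertices and no improving ray; the minimum is -205786/3265 at (-4613/653, 3458/653).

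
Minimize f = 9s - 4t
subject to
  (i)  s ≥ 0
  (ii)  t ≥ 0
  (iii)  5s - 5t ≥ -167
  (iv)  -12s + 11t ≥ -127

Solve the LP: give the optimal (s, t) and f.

Extreme points and f = 9s - 4t:
  (0, 0) → f = 0
  (0, 167/5) → f = -668/5
  (127/12, 0) → f = 381/4
  (2472/5, 2639/5) → f = 11692/5

At the optimal vertex, s = 0 and 5s - 5t = -167.
Solving simultaneously gives s = 0, t = 167/5.

s = 0, t = 167/5, minimum f = -668/5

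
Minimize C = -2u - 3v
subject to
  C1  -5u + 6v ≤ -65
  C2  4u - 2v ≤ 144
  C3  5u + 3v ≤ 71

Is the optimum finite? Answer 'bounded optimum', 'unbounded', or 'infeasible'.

bounded optimum

Vertices and C = -2u - 3v:
  (69/5, 2/3) → C = -148/5
  (287/11, -218/11) → C = 80/11
The feasible region has finitely many vertices and no improving ray; the minimum is -148/5 at (69/5, 2/3).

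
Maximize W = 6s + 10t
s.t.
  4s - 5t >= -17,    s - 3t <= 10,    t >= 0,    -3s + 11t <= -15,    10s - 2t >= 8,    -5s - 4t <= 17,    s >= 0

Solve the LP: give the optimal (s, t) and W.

Vertices and W = 6s + 10t:
  (10, 0) → W = 60
  (65/2, 15/2) → W = 270
  (5, 0) → W = 30

At the optimal vertex, s - 3t = 10 and -3s + 11t = -15.
Solving simultaneously gives s = 65/2, t = 15/2.

s = 65/2, t = 15/2, maximum W = 270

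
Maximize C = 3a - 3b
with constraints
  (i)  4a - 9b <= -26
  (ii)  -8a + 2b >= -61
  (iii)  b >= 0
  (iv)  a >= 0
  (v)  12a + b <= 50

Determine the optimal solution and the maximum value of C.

The optimum lies where 4a - 9b = -26 and 12a + b = 50.
Solving simultaneously gives a = 53/14, b = 32/7.

a = 53/14, b = 32/7, maximum C = -33/14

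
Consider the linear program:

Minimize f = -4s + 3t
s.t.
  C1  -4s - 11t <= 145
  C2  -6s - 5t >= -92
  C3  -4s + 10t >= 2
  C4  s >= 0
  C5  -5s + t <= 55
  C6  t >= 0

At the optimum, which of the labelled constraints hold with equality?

C2 and C3

Feasible corners and f = -4s + 3t:
  (91/8, 19/4) → f = -125/4
  (0, 92/5) → f = 276/5
  (0, 1/5) → f = 3/5

The minimum is at (91/8, 19/4). Substituting into each constraint, equality holds for C2 and C3; the remaining constraints have slack.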